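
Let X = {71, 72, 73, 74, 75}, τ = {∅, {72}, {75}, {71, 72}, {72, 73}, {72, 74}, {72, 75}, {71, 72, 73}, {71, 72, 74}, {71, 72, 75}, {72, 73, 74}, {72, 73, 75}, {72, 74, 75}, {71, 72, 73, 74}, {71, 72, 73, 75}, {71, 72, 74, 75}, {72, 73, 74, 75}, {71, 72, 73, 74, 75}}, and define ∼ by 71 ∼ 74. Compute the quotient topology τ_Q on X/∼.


X/∼ = {[71=74], [72], [73], [75]}; |τ_Q| = 10.

Equivalence classes: [71=74], [72], [73], [75].
Quotient map π: X → X/∼ sends 71 ↦ [71=74], 72 ↦ [72], 73 ↦ [73], 74 ↦ [71=74], 75 ↦ [75].
For each subset V ⊆ X/∼, compute π^{-1}(V) ⊆ X and check whether π^{-1}(V) ∈ τ. V is open in τ_Q iff π^{-1}(V) ∈ τ.
  V = {}: π^{-1}(V) = ∅ ∈ τ ✓.
  V = {[71=74]}: π^{-1}(V) = {71, 74} ∉ τ ✗.
  V = {[72]}: π^{-1}(V) = {72} ∈ τ ✓.
  V = {[71=74], [72]}: π^{-1}(V) = {71, 72, 74} ∈ τ ✓.
  V = {[73]}: π^{-1}(V) = {73} ∉ τ ✗.
  V = {[71=74], [73]}: π^{-1}(V) = {71, 73, 74} ∉ τ ✗.
  V = {[72], [73]}: π^{-1}(V) = {72, 73} ∈ τ ✓.
  V = {[71=74], [72], [73]}: π^{-1}(V) = {71, 72, 73, 74} ∈ τ ✓.
  V = {[75]}: π^{-1}(V) = {75} ∈ τ ✓.
  V = {[71=74], [75]}: π^{-1}(V) = {71, 74, 75} ∉ τ ✗.
  V = {[72], [75]}: π^{-1}(V) = {72, 75} ∈ τ ✓.
  V = {[71=74], [72], [75]}: π^{-1}(V) = {71, 72, 74, 75} ∈ τ ✓.
  V = {[73], [75]}: π^{-1}(V) = {73, 75} ∉ τ ✗.
  V = {[71=74], [73], [75]}: π^{-1}(V) = {71, 73, 74, 75} ∉ τ ✗.
  V = {[72], [73], [75]}: π^{-1}(V) = {72, 73, 75} ∈ τ ✓.
  V = {[71=74], [72], [73], [75]}: π^{-1}(V) = {71, 72, 73, 74, 75} ∈ τ ✓.
Open sets in the quotient: τ_Q = {{}, {[72]}, {[71=74], [72]}, {[72], [73]}, {[71=74], [72], [73]}, {[75]}, {[72], [75]}, {[71=74], [72], [75]}, {[72], [73], [75]}, {[71=74], [72], [73], [75]}} (10 elements).


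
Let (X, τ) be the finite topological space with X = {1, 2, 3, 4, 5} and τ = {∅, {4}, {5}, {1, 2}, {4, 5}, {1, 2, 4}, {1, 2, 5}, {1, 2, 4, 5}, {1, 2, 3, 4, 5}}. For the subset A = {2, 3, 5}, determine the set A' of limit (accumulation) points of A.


A' = {1, 3}

For each x ∈ X, list the open sets U ∈ τ with x ∈ U, then check whether U ∩ (A ∖ {x}) ≠ ∅ for every such U.
  x = 1: opens ∋ x are {1, 2}, {1, 2, 4}, {1, 2, 5}, {1, 2, 4, 5}, {1, 2, 3, 4, 5}; each meets A ∖ {1}, so x IS a limit point.
  x = 2: open {1, 2} ∋ x has {1, 2} ∩ (A ∖ {2}) = ∅, so x is NOT a limit point.
  x = 3: opens ∋ x are {1, 2, 3, 4, 5}; each meets A ∖ {3}, so x IS a limit point.
  x = 4: open {4} ∋ x has {4} ∩ (A ∖ {4}) = ∅, so x is NOT a limit point.
  x = 5: open {5} ∋ x has {5} ∩ (A ∖ {5}) = ∅, so x is NOT a limit point.
Collecting: A' = {1, 3}.


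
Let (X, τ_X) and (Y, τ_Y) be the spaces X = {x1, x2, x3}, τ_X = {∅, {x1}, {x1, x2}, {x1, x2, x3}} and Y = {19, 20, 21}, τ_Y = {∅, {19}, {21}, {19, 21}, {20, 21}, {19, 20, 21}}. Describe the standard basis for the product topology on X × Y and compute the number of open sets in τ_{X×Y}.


Basis B = {∅ × ∅, {x1} × {19}, {x1} × {21}, {x1} × {19, 21}, {x1, x2} × {19}, {x1} × {20, 21}, {x1, x2} × {21}, {x1} × {19, 20, 21}, {x1, x2, x3} × {19}, {x1, x2, x3} × {21}, {x1, x2} × {19, 21}, {x1, x2} × {20, 21}, {x1, x2} × {19, 20, 21}, {x1, x2, x3} × {19, 21}, {x1, x2, x3} × {20, 21}, {x1, x2, x3} × {19, 20, 21}}; |τ_{X×Y}| = 40.

Enumerate products U × V with U ∈ τ_X, V ∈ τ_Y (deduplicated):
  ∅ × ∅ = {} (∅)
  {x1} × {19} = {(x1,19)}
  {x1} × {21} = {(x1,21)}
  {x1} × {19, 21} = {(x1,19), (x1,21)}
  {x1, x2} × {19} = {(x1,19), (x2,19)}
  {x1} × {20, 21} = {(x1,20), (x1,21)}
  {x1, x2} × {21} = {(x1,21), (x2,21)}
  {x1} × {19, 20, 21} = {(x1,19), (x1,20), (x1,21)}
  {x1, x2, x3} × {19} = {(x1,19), (x2,19), (x3,19)}
  {x1, x2, x3} × {21} = {(x1,21), (x2,21), (x3,21)}
  {x1, x2} × {19, 21} = {(x1,19), (x1,21), (x2,19), (x2,21)}
  {x1, x2} × {20, 21} = {(x1,20), (x1,21), (x2,20), (x2,21)}
  {x1, x2} × {19, 20, 21} = {(x1,19), (x1,20), (x1,21), (x2,19), (x2,20), (x2,21)}
  {x1, x2, x3} × {19, 21} = {(x1,19), (x1,21), (x2,19), (x2,21), (x3,19), (x3,21)}
  {x1, x2, x3} × {20, 21} = {(x1,20), (x1,21), (x2,20), (x2,21), (x3,20), (x3,21)}
  {x1, x2, x3} × {19, 20, 21} = {(x1,19), (x1,20), (x1,21), (x2,19), (x2,20), (x2,21), (x3,19), (x3,20), (x3,21)}
These 16 distinct sets form the basis B.
Close under arbitrary unions to get τ_{X×Y}; counting gives |τ_{X×Y}| = 40.


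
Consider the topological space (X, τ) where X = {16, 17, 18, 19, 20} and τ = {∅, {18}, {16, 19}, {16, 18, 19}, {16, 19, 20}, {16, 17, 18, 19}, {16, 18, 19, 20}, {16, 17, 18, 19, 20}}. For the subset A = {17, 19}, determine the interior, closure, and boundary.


int(A) = ∅, cl(A) = {16, 17, 19, 20}, ∂A = {16, 17, 19, 20}.

Closed sets in (X, τ) are complements of opens:
  closed(X, τ) = {∅, {17}, {20}, {17, 18}, {17, 20}, {17, 18, 20}, {16, 17, 19, 20}, {16, 17, 18, 19, 20}}.
int(A) = ⋃ {U ∈ τ : U ⊆ A}. Opens contained in A: ∅.
Taking the union of these: int(A) = ∅.
cl(A) = ⋂ {C closed : A ⊆ C}. Closed sets containing A: {16, 17, 19, 20}, {16, 17, 18, 19, 20}.
Intersecting these: cl(A) = {16, 17, 19, 20}.
∂A = cl(A) ∖ int(A) = {16, 17, 19, 20} ∖ ∅ = {16, 17, 19, 20}.


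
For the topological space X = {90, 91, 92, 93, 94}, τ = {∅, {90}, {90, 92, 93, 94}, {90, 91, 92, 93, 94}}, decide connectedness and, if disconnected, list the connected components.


(X, τ) is connected.

Find clopen sets (U ∈ τ with X ∖ U ∈ τ):
  U = ∅, X ∖ U = {90, 91, 92, 93, 94} — both open, so U is clopen.
  U = {90, 91, 92, 93, 94}, X ∖ U = ∅ — both open, so U is clopen.
Only trivial clopens (∅ and X) exist, so (X, τ) is connected.
Compute connected components by grouping points that agree on all clopens:
  component: {90, 91, 92, 93, 94}


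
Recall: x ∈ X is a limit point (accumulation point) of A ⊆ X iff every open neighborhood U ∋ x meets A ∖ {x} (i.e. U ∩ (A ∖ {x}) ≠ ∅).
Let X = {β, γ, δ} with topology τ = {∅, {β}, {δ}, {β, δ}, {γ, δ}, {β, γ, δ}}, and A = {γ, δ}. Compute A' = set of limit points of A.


A' = {γ}

For each x ∈ X, list the open sets U ∈ τ with x ∈ U, then check whether U ∩ (A ∖ {x}) ≠ ∅ for every such U.
  x = β: open {β} ∋ x has {β} ∩ (A ∖ {β}) = ∅, so x is NOT a limit point.
  x = γ: opens ∋ x are {γ, δ}, {β, γ, δ}; each meets A ∖ {γ}, so x IS a limit point.
  x = δ: open {δ} ∋ x has {δ} ∩ (A ∖ {δ}) = ∅, so x is NOT a limit point.
Collecting: A' = {γ}.


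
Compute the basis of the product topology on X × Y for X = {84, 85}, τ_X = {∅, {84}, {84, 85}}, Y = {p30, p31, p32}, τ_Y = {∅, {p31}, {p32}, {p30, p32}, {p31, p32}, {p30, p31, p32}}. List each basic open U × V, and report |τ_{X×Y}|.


Basis B = {∅ × ∅, {84} × {p31}, {84} × {p32}, {84} × {p30, p32}, {84} × {p31, p32}, {84, 85} × {p31}, {84, 85} × {p32}, {84} × {p30, p31, p32}, {84, 85} × {p30, p32}, {84, 85} × {p31, p32}, {84, 85} × {p30, p31, p32}}; |τ_{X×Y}| = 18.

Enumerate products U × V with U ∈ τ_X, V ∈ τ_Y (deduplicated):
  ∅ × ∅ = {} (∅)
  {84} × {p31} = {(84,p31)}
  {84} × {p32} = {(84,p32)}
  {84} × {p30, p32} = {(84,p30), (84,p32)}
  {84} × {p31, p32} = {(84,p31), (84,p32)}
  {84, 85} × {p31} = {(84,p31), (85,p31)}
  {84, 85} × {p32} = {(84,p32), (85,p32)}
  {84} × {p30, p31, p32} = {(84,p30), (84,p31), (84,p32)}
  {84, 85} × {p30, p32} = {(84,p30), (84,p32), (85,p30), (85,p32)}
  {84, 85} × {p31, p32} = {(84,p31), (84,p32), (85,p31), (85,p32)}
  {84, 85} × {p30, p31, p32} = {(84,p30), (84,p31), (84,p32), (85,p30), (85,p31), (85,p32)}
These 11 distinct sets form the basis B.
Close under arbitrary unions to get τ_{X×Y}; counting gives |τ_{X×Y}| = 18.


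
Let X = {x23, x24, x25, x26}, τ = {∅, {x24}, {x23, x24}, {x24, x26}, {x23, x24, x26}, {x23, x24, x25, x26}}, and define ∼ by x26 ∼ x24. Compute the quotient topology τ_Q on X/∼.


X/∼ = {[x23], [x24=x26], [x25]}; |τ_Q| = 4.

Equivalence classes: [x23], [x24=x26], [x25].
Quotient map π: X → X/∼ sends x23 ↦ [x23], x24 ↦ [x24=x26], x25 ↦ [x25], x26 ↦ [x24=x26].
For each subset V ⊆ X/∼, compute π^{-1}(V) ⊆ X and check whether π^{-1}(V) ∈ τ. V is open in τ_Q iff π^{-1}(V) ∈ τ.
  V = {}: π^{-1}(V) = ∅ ∈ τ ✓.
  V = {[x23]}: π^{-1}(V) = {x23} ∉ τ ✗.
  V = {[x24=x26]}: π^{-1}(V) = {x24, x26} ∈ τ ✓.
  V = {[x23], [x24=x26]}: π^{-1}(V) = {x23, x24, x26} ∈ τ ✓.
  V = {[x25]}: π^{-1}(V) = {x25} ∉ τ ✗.
  V = {[x23], [x25]}: π^{-1}(V) = {x23, x25} ∉ τ ✗.
  V = {[x24=x26], [x25]}: π^{-1}(V) = {x24, x25, x26} ∉ τ ✗.
  V = {[x23], [x24=x26], [x25]}: π^{-1}(V) = {x23, x24, x25, x26} ∈ τ ✓.
Open sets in the quotient: τ_Q = {{}, {[x24=x26]}, {[x23], [x24=x26]}, {[x23], [x24=x26], [x25]}} (4 elements).


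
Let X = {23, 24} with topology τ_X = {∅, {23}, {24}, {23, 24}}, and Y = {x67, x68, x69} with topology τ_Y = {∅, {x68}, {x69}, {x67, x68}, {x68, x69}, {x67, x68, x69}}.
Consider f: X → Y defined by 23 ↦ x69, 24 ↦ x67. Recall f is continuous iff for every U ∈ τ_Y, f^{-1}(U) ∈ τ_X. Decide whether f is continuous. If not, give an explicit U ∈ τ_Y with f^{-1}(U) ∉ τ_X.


f IS continuous.

Compute f^{-1}(U) for each U ∈ τ_Y:
  U = ∅: f^{-1}(U) = ∅ ∈ τ_X ✓.
  U = {x68}: f^{-1}(U) = ∅ ∈ τ_X ✓.
  U = {x69}: f^{-1}(U) = {23} ∈ τ_X ✓.
  U = {x67, x68}: f^{-1}(U) = {24} ∈ τ_X ✓.
  U = {x68, x69}: f^{-1}(U) = {23} ∈ τ_X ✓.
  U = {x67, x68, x69}: f^{-1}(U) = {23, 24} ∈ τ_X ✓.
Every preimage lies in τ_X, so f IS continuous.


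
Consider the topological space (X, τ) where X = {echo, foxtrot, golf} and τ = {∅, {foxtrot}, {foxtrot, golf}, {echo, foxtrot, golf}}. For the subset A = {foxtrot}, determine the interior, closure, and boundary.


int(A) = {foxtrot}, cl(A) = {echo, foxtrot, golf}, ∂A = {echo, golf}.

Closed sets in (X, τ) are complements of opens:
  closed(X, τ) = {∅, {echo}, {echo, golf}, {echo, foxtrot, golf}}.
int(A) = ⋃ {U ∈ τ : U ⊆ A}. Opens contained in A: ∅, {foxtrot}.
Taking the union of these: int(A) = {foxtrot}.
cl(A) = ⋂ {C closed : A ⊆ C}. Closed sets containing A: {echo, foxtrot, golf}.
Intersecting these: cl(A) = {echo, foxtrot, golf}.
∂A = cl(A) ∖ int(A) = {echo, foxtrot, golf} ∖ {foxtrot} = {echo, golf}.


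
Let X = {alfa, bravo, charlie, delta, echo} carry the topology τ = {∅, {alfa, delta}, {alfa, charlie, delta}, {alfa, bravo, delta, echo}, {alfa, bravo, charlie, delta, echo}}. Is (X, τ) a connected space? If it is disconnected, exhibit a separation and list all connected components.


(X, τ) is connected.

Find clopen sets (U ∈ τ with X ∖ U ∈ τ):
  U = ∅, X ∖ U = {alfa, bravo, charlie, delta, echo} — both open, so U is clopen.
  U = {alfa, bravo, charlie, delta, echo}, X ∖ U = ∅ — both open, so U is clopen.
Only trivial clopens (∅ and X) exist, so (X, τ) is connected.
Compute connected components by grouping points that agree on all clopens:
  component: {alfa, bravo, charlie, delta, echo}


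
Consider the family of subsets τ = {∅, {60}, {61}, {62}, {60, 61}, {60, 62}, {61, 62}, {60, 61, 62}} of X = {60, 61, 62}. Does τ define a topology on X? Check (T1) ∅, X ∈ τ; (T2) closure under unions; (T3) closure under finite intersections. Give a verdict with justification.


τ IS a topology on X.

Axiom (T1): ∅ ∈ τ? Yes; X ∈ τ? Yes.
Axiom (T2/T3): check pairwise unions and intersections of members of τ.
All pairwise intersections and unions checked — each lies in τ. Therefore τ satisfies (T1), (T2), (T3): it IS a topology on X.


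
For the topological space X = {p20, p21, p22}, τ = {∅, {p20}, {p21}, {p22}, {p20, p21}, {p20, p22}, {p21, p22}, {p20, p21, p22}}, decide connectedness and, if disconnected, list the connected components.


(X, τ) is disconnected; components = [{p20}, {p21}, {p22}].

Find clopen sets (U ∈ τ with X ∖ U ∈ τ):
  U = ∅, X ∖ U = {p20, p21, p22} — both open, so U is clopen.
  U = {p20}, X ∖ U = {p21, p22} — both open, so U is clopen.
  U = {p21}, X ∖ U = {p20, p22} — both open, so U is clopen.
  U = {p22}, X ∖ U = {p20, p21} — both open, so U is clopen.
  U = {p20, p21}, X ∖ U = {p22} — both open, so U is clopen.
  U = {p20, p22}, X ∖ U = {p21} — both open, so U is clopen.
  U = {p21, p22}, X ∖ U = {p20} — both open, so U is clopen.
  U = {p20, p21, p22}, X ∖ U = ∅ — both open, so U is clopen.
Nontrivial clopen(s) exist: e.g. {p20, p22}. So (X, τ) is disconnected.
Compute connected components by grouping points that agree on all clopens:
  component: {p20}
  component: {p21}
  component: {p22}


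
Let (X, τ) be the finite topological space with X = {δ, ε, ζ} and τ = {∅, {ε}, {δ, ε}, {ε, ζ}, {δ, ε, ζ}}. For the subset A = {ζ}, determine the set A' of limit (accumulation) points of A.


A' = ∅

For each x ∈ X, list the open sets U ∈ τ with x ∈ U, then check whether U ∩ (A ∖ {x}) ≠ ∅ for every such U.
  x = δ: open {δ, ε} ∋ x has {δ, ε} ∩ (A ∖ {δ}) = ∅, so x is NOT a limit point.
  x = ε: open {ε} ∋ x has {ε} ∩ (A ∖ {ε}) = ∅, so x is NOT a limit point.
  x = ζ: open {ε, ζ} ∋ x has {ε, ζ} ∩ (A ∖ {ζ}) = ∅, so x is NOT a limit point.
Collecting: A' = ∅.


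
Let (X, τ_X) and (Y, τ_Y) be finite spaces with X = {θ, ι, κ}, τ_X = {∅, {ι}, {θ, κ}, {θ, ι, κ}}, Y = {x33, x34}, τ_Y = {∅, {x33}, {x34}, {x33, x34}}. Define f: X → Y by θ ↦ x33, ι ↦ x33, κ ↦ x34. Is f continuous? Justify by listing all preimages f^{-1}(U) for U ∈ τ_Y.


f is NOT continuous.

Compute f^{-1}(U) for each U ∈ τ_Y:
  U = ∅: f^{-1}(U) = ∅ ∈ τ_X ✓.
  U = {x33}: f^{-1}(U) = {θ, ι} ∉ τ_X ✗.
  U = {x34}: f^{-1}(U) = {κ} ∉ τ_X ✗.
  U = {x33, x34}: f^{-1}(U) = {θ, ι, κ} ∈ τ_X ✓.
Found U = {x33} with f^{-1}(U) = {θ, ι} not in τ_X. Therefore f is NOT continuous.


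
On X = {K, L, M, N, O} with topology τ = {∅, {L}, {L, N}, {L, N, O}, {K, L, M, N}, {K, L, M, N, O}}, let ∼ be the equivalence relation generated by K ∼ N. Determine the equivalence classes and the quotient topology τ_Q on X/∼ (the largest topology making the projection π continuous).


X/∼ = {[K=N], [L], [M], [O]}; |τ_Q| = 4.

Equivalence classes: [K=N], [L], [M], [O].
Quotient map π: X → X/∼ sends K ↦ [K=N], L ↦ [L], M ↦ [M], N ↦ [K=N], O ↦ [O].
For each subset V ⊆ X/∼, compute π^{-1}(V) ⊆ X and check whether π^{-1}(V) ∈ τ. V is open in τ_Q iff π^{-1}(V) ∈ τ.
  V = {}: π^{-1}(V) = ∅ ∈ τ ✓.
  V = {[K=N]}: π^{-1}(V) = {K, N} ∉ τ ✗.
  V = {[L]}: π^{-1}(V) = {L} ∈ τ ✓.
  V = {[K=N], [L]}: π^{-1}(V) = {K, L, N} ∉ τ ✗.
  V = {[M]}: π^{-1}(V) = {M} ∉ τ ✗.
  V = {[K=N], [M]}: π^{-1}(V) = {K, M, N} ∉ τ ✗.
  V = {[L], [M]}: π^{-1}(V) = {L, M} ∉ τ ✗.
  V = {[K=N], [L], [M]}: π^{-1}(V) = {K, L, M, N} ∈ τ ✓.
  V = {[O]}: π^{-1}(V) = {O} ∉ τ ✗.
  V = {[K=N], [O]}: π^{-1}(V) = {K, N, O} ∉ τ ✗.
  V = {[L], [O]}: π^{-1}(V) = {L, O} ∉ τ ✗.
  V = {[K=N], [L], [O]}: π^{-1}(V) = {K, L, N, O} ∉ τ ✗.
  V = {[M], [O]}: π^{-1}(V) = {M, O} ∉ τ ✗.
  V = {[K=N], [M], [O]}: π^{-1}(V) = {K, M, N, O} ∉ τ ✗.
  V = {[L], [M], [O]}: π^{-1}(V) = {L, M, O} ∉ τ ✗.
  V = {[K=N], [L], [M], [O]}: π^{-1}(V) = {K, L, M, N, O} ∈ τ ✓.
Open sets in the quotient: τ_Q = {{}, {[L]}, {[K=N], [L], [M]}, {[K=N], [L], [M], [O]}} (4 elements).


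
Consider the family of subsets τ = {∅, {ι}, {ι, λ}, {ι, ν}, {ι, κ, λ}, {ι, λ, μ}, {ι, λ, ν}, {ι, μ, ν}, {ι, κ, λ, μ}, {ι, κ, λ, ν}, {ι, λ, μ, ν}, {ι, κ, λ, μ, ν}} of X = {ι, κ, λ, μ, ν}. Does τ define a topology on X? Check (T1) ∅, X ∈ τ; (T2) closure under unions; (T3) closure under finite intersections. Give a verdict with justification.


τ is NOT a topology on X.

Axiom (T1): ∅ ∈ τ? Yes; X ∈ τ? Yes.
Axiom (T2/T3): check pairwise unions and intersections of members of τ.
Counterexample for (T3): {ι, λ, μ} ∩ {ι, μ, ν} = {ι, μ} ∉ τ. Therefore τ is NOT a topology.


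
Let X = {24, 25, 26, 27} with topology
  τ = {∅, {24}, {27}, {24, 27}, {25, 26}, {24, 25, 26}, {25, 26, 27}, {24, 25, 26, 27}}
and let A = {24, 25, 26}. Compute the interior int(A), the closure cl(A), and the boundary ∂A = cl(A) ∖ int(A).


int(A) = {24, 25, 26}, cl(A) = {24, 25, 26}, ∂A = ∅.

Closed sets in (X, τ) are complements of opens:
  closed(X, τ) = {∅, {24}, {27}, {24, 27}, {25, 26}, {24, 25, 26}, {25, 26, 27}, {24, 25, 26, 27}}.
int(A) = ⋃ {U ∈ τ : U ⊆ A}. Opens contained in A: ∅, {24}, {25, 26}, {24, 25, 26}.
Taking the union of these: int(A) = {24, 25, 26}.
cl(A) = ⋂ {C closed : A ⊆ C}. Closed sets containing A: {24, 25, 26}, {24, 25, 26, 27}.
Intersecting these: cl(A) = {24, 25, 26}.
∂A = cl(A) ∖ int(A) = {24, 25, 26} ∖ {24, 25, 26} = ∅.


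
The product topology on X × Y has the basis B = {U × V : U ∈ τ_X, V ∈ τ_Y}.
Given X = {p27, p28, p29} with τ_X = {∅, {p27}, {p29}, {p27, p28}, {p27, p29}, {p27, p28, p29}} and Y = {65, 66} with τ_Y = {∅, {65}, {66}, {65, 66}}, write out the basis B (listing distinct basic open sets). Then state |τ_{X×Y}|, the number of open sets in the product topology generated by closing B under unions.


Basis B = {∅ × ∅, {p27} × {65}, {p27} × {66}, {p29} × {65}, {p29} × {66}, {p27} × {65, 66}, {p27, p28} × {65}, {p27, p29} × {65}, {p27, p28} × {66}, {p27, p29} × {66}, {p29} × {65, 66}, {p27, p28, p29} × {65}, {p27, p28, p29} × {66}, {p27, p28} × {65, 66}, {p27, p29} × {65, 66}, {p27, p28, p29} × {65, 66}}; |τ_{X×Y}| = 36.

Enumerate products U × V with U ∈ τ_X, V ∈ τ_Y (deduplicated):
  ∅ × ∅ = {} (∅)
  {p27} × {65} = {(p27,65)}
  {p27} × {66} = {(p27,66)}
  {p29} × {65} = {(p29,65)}
  {p29} × {66} = {(p29,66)}
  {p27} × {65, 66} = {(p27,65), (p27,66)}
  {p27, p28} × {65} = {(p27,65), (p28,65)}
  {p27, p29} × {65} = {(p27,65), (p29,65)}
  {p27, p28} × {66} = {(p27,66), (p28,66)}
  {p27, p29} × {66} = {(p27,66), (p29,66)}
  {p29} × {65, 66} = {(p29,65), (p29,66)}
  {p27, p28, p29} × {65} = {(p27,65), (p28,65), (p29,65)}
  {p27, p28, p29} × {66} = {(p27,66), (p28,66), (p29,66)}
  {p27, p28} × {65, 66} = {(p27,65), (p27,66), (p28,65), (p28,66)}
  {p27, p29} × {65, 66} = {(p27,65), (p27,66), (p29,65), (p29,66)}
  {p27, p28, p29} × {65, 66} = {(p27,65), (p27,66), (p28,65), (p28,66), (p29,65), (p29,66)}
These 16 distinct sets form the basis B.
Close under arbitrary unions to get τ_{X×Y}; counting gives |τ_{X×Y}| = 36.


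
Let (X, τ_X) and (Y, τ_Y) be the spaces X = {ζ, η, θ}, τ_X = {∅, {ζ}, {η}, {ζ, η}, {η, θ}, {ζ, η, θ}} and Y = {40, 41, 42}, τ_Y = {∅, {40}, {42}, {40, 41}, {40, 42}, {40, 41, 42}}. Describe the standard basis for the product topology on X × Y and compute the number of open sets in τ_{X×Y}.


Basis B = {∅ × ∅, {ζ} × {40}, {ζ} × {42}, {η} × {40}, {η} × {42}, {ζ} × {40, 41}, {ζ} × {40, 42}, {ζ, η} × {40}, {ζ, η} × {42}, {η} × {40, 41}, {η} × {40, 42}, {η, θ} × {40}, {η, θ} × {42}, {ζ} × {40, 41, 42}, {ζ, η, θ} × {40}, {ζ, η, θ} × {42}, {η} × {40, 41, 42}, {ζ, η} × {40, 41}, {ζ, η} × {40, 42}, {η, θ} × {40, 41}, {η, θ} × {40, 42}, {ζ, η} × {40, 41, 42}, {ζ, η, θ} × {40, 41}, {ζ, η, θ} × {40, 42}, {η, θ} × {40, 41, 42}, {ζ, η, θ} × {40, 41, 42}}; |τ_{X×Y}| = 108.

Enumerate products U × V with U ∈ τ_X, V ∈ τ_Y (deduplicated):
  ∅ × ∅ = {} (∅)
  {ζ} × {40} = {(ζ,40)}
  {ζ} × {42} = {(ζ,42)}
  {η} × {40} = {(η,40)}
  {η} × {42} = {(η,42)}
  {ζ} × {40, 41} = {(ζ,40), (ζ,41)}
  {ζ} × {40, 42} = {(ζ,40), (ζ,42)}
  {ζ, η} × {40} = {(ζ,40), (η,40)}
  {ζ, η} × {42} = {(ζ,42), (η,42)}
  {η} × {40, 41} = {(η,40), (η,41)}
  {η} × {40, 42} = {(η,40), (η,42)}
  {η, θ} × {40} = {(η,40), (θ,40)}
  {η, θ} × {42} = {(η,42), (θ,42)}
  {ζ} × {40, 41, 42} = {(ζ,40), (ζ,41), (ζ,42)}
  {ζ, η, θ} × {40} = {(ζ,40), (η,40), (θ,40)}
  {ζ, η, θ} × {42} = {(ζ,42), (η,42), (θ,42)}
  {η} × {40, 41, 42} = {(η,40), (η,41), (η,42)}
  {ζ, η} × {40, 41} = {(ζ,40), (ζ,41), (η,40), (η,41)}
  {ζ, η} × {40, 42} = {(ζ,40), (ζ,42), (η,40), (η,42)}
  {η, θ} × {40, 41} = {(η,40), (η,41), (θ,40), (θ,41)}
  {η, θ} × {40, 42} = {(η,40), (η,42), (θ,40), (θ,42)}
  {ζ, η} × {40, 41, 42} = {(ζ,40), (ζ,41), (ζ,42), (η,40), (η,41), (η,42)}
  {ζ, η, θ} × {40, 41} = {(ζ,40), (ζ,41), (η,40), (η,41), (θ,40), (θ,41)}
  {ζ, η, θ} × {40, 42} = {(ζ,40), (ζ,42), (η,40), (η,42), (θ,40), (θ,42)}
  {η, θ} × {40, 41, 42} = {(η,40), (η,41), (η,42), (θ,40), (θ,41), (θ,42)}
  {ζ, η, θ} × {40, 41, 42} = {(ζ,40), (ζ,41), (ζ,42), (η,40), (η,41), (η,42), (θ,40), (θ,41), (θ,42)}
These 26 distinct sets form the basis B.
Close under arbitrary unions to get τ_{X×Y}; counting gives |τ_{X×Y}| = 108.


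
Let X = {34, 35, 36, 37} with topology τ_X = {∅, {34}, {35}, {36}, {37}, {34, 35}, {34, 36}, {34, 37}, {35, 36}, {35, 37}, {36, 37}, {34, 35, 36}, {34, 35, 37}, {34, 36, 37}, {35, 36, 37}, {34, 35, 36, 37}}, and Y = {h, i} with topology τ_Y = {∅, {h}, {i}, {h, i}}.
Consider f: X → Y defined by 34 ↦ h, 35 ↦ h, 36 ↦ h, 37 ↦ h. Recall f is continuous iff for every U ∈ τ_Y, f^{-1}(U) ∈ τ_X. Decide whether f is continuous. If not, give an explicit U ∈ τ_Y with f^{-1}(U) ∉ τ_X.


f IS continuous.

Compute f^{-1}(U) for each U ∈ τ_Y:
  U = ∅: f^{-1}(U) = ∅ ∈ τ_X ✓.
  U = {h}: f^{-1}(U) = {34, 35, 36, 37} ∈ τ_X ✓.
  U = {i}: f^{-1}(U) = ∅ ∈ τ_X ✓.
  U = {h, i}: f^{-1}(U) = {34, 35, 36, 37} ∈ τ_X ✓.
Every preimage lies in τ_X, so f IS continuous.


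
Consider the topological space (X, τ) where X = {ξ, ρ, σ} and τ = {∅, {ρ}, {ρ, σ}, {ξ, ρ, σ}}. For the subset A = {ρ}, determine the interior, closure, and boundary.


int(A) = {ρ}, cl(A) = {ξ, ρ, σ}, ∂A = {ξ, σ}.

Closed sets in (X, τ) are complements of opens:
  closed(X, τ) = {∅, {ξ}, {ξ, σ}, {ξ, ρ, σ}}.
int(A) = ⋃ {U ∈ τ : U ⊆ A}. Opens contained in A: ∅, {ρ}.
Taking the union of these: int(A) = {ρ}.
cl(A) = ⋂ {C closed : A ⊆ C}. Closed sets containing A: {ξ, ρ, σ}.
Intersecting these: cl(A) = {ξ, ρ, σ}.
∂A = cl(A) ∖ int(A) = {ξ, ρ, σ} ∖ {ρ} = {ξ, σ}.


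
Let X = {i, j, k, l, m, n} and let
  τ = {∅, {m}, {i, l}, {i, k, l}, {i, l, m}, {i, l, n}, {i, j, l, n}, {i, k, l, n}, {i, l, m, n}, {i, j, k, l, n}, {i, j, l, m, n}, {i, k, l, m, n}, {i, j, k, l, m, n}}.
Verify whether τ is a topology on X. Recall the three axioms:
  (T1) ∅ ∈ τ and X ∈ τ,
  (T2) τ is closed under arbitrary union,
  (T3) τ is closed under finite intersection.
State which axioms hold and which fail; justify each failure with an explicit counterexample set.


τ is NOT a topology on X.

Axiom (T1): ∅ ∈ τ? Yes; X ∈ τ? Yes.
Axiom (T2/T3): check pairwise unions and intersections of members of τ.
Counterexample for (T2): {m} ∪ {i, k, l} = {i, k, l, m} ∉ τ. Therefore τ is NOT a topology.


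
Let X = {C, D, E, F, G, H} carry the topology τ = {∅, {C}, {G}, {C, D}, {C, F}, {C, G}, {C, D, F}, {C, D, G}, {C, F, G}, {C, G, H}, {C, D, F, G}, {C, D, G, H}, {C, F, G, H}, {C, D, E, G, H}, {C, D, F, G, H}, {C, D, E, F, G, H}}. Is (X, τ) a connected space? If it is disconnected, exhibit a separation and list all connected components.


(X, τ) is connected.

Find clopen sets (U ∈ τ with X ∖ U ∈ τ):
  U = ∅, X ∖ U = {C, D, E, F, G, H} — both open, so U is clopen.
  U = {C, D, E, F, G, H}, X ∖ U = ∅ — both open, so U is clopen.
Only trivial clopens (∅ and X) exist, so (X, τ) is connected.
Compute connected components by grouping points that agree on all clopens:
  component: {C, D, E, F, G, H}


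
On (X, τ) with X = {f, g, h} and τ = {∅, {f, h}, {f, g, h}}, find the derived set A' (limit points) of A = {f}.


A' = {g, h}

For each x ∈ X, list the open sets U ∈ τ with x ∈ U, then check whether U ∩ (A ∖ {x}) ≠ ∅ for every such U.
  x = f: open {f, h} ∋ x has {f, h} ∩ (A ∖ {f}) = ∅, so x is NOT a limit point.
  x = g: opens ∋ x are {f, g, h}; each meets A ∖ {g}, so x IS a limit point.
  x = h: opens ∋ x are {f, h}, {f, g, h}; each meets A ∖ {h}, so x IS a limit point.
Collecting: A' = {g, h}.


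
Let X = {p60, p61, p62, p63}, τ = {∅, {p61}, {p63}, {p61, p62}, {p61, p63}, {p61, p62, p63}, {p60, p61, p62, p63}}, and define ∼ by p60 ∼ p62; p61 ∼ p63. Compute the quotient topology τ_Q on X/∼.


X/∼ = {[p60=p62], [p61=p63]}; |τ_Q| = 3.

Equivalence classes: [p60=p62], [p61=p63].
Quotient map π: X → X/∼ sends p60 ↦ [p60=p62], p61 ↦ [p61=p63], p62 ↦ [p60=p62], p63 ↦ [p61=p63].
For each subset V ⊆ X/∼, compute π^{-1}(V) ⊆ X and check whether π^{-1}(V) ∈ τ. V is open in τ_Q iff π^{-1}(V) ∈ τ.
  V = {}: π^{-1}(V) = ∅ ∈ τ ✓.
  V = {[p60=p62]}: π^{-1}(V) = {p60, p62} ∉ τ ✗.
  V = {[p61=p63]}: π^{-1}(V) = {p61, p63} ∈ τ ✓.
  V = {[p60=p62], [p61=p63]}: π^{-1}(V) = {p60, p61, p62, p63} ∈ τ ✓.
Open sets in the quotient: τ_Q = {{}, {[p61=p63]}, {[p60=p62], [p61=p63]}} (3 elements).


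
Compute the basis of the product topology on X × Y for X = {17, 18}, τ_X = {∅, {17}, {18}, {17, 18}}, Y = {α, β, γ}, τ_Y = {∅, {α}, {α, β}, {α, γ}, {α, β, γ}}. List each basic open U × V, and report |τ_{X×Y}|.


Basis B = {∅ × ∅, {17} × {α}, {18} × {α}, {17} × {α, β}, {17} × {α, γ}, {17, 18} × {α}, {18} × {α, β}, {18} × {α, γ}, {17} × {α, β, γ}, {18} × {α, β, γ}, {17, 18} × {α, β}, {17, 18} × {α, γ}, {17, 18} × {α, β, γ}}; |τ_{X×Y}| = 25.

Enumerate products U × V with U ∈ τ_X, V ∈ τ_Y (deduplicated):
  ∅ × ∅ = {} (∅)
  {17} × {α} = {(17,α)}
  {18} × {α} = {(18,α)}
  {17} × {α, β} = {(17,α), (17,β)}
  {17} × {α, γ} = {(17,α), (17,γ)}
  {17, 18} × {α} = {(17,α), (18,α)}
  {18} × {α, β} = {(18,α), (18,β)}
  {18} × {α, γ} = {(18,α), (18,γ)}
  {17} × {α, β, γ} = {(17,α), (17,β), (17,γ)}
  {18} × {α, β, γ} = {(18,α), (18,β), (18,γ)}
  {17, 18} × {α, β} = {(17,α), (17,β), (18,α), (18,β)}
  {17, 18} × {α, γ} = {(17,α), (17,γ), (18,α), (18,γ)}
  {17, 18} × {α, β, γ} = {(17,α), (17,β), (17,γ), (18,α), (18,β), (18,γ)}
These 13 distinct sets form the basis B.
Close under arbitrary unions to get τ_{X×Y}; counting gives |τ_{X×Y}| = 25.


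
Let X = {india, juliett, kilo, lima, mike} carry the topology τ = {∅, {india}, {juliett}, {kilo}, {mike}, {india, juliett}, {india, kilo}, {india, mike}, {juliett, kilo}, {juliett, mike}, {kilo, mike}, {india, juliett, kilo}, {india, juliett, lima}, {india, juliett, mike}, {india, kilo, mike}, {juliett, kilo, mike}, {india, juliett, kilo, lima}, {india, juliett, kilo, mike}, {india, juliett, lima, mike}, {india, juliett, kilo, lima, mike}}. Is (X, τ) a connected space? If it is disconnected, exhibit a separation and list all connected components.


(X, τ) is disconnected; components = [{kilo}, {mike}, {india, juliett, lima}].

Find clopen sets (U ∈ τ with X ∖ U ∈ τ):
  U = ∅, X ∖ U = {india, juliett, kilo, lima, mike} — both open, so U is clopen.
  U = {kilo}, X ∖ U = {india, juliett, lima, mike} — both open, so U is clopen.
  U = {mike}, X ∖ U = {india, juliett, kilo, lima} — both open, so U is clopen.
  U = {kilo, mike}, X ∖ U = {india, juliett, lima} — both open, so U is clopen.
  U = {india, juliett, lima}, X ∖ U = {kilo, mike} — both open, so U is clopen.
  U = {india, juliett, kilo, lima}, X ∖ U = {mike} — both open, so U is clopen.
  U = {india, juliett, lima, mike}, X ∖ U = {kilo} — both open, so U is clopen.
  U = {india, juliett, kilo, lima, mike}, X ∖ U = ∅ — both open, so U is clopen.
Nontrivial clopen(s) exist: e.g. {india, juliett, lima}. So (X, τ) is disconnected.
Compute connected components by grouping points that agree on all clopens:
  component: {kilo}
  component: {mike}
  component: {india, juliett, lima}


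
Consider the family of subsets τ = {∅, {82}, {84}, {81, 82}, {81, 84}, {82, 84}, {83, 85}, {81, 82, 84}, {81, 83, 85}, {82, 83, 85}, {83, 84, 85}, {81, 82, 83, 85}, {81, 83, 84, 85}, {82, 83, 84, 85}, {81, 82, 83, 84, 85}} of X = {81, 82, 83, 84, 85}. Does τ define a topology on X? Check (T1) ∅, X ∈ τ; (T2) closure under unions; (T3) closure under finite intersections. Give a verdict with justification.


τ is NOT a topology on X.

Axiom (T1): ∅ ∈ τ? Yes; X ∈ τ? Yes.
Axiom (T2/T3): check pairwise unions and intersections of members of τ.
Counterexample for (T3): {81, 82} ∩ {81, 84} = {81} ∉ τ. Therefore τ is NOT a topology.


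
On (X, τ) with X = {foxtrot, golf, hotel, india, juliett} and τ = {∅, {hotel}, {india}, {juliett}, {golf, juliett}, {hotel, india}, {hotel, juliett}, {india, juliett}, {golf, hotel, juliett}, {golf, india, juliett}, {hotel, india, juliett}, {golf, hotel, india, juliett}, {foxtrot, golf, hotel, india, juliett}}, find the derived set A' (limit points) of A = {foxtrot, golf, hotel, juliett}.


A' = {foxtrot, golf}

For each x ∈ X, list the open sets U ∈ τ with x ∈ U, then check whether U ∩ (A ∖ {x}) ≠ ∅ for every such U.
  x = foxtrot: opens ∋ x are {foxtrot, golf, hotel, india, juliett}; each meets A ∖ {foxtrot}, so x IS a limit point.
  x = golf: opens ∋ x are {golf, juliett}, {golf, hotel, juliett}, {golf, india, juliett}, {golf, hotel, india, juliett}, {foxtrot, golf, hotel, india, juliett}; each meets A ∖ {golf}, so x IS a limit point.
  x = hotel: open {hotel} ∋ x has {hotel} ∩ (A ∖ {hotel}) = ∅, so x is NOT a limit point.
  x = india: open {india} ∋ x has {india} ∩ (A ∖ {india}) = ∅, so x is NOT a limit point.
  x = juliett: open {juliett} ∋ x has {juliett} ∩ (A ∖ {juliett}) = ∅, so x is NOT a limit point.
Collecting: A' = {foxtrot, golf}.


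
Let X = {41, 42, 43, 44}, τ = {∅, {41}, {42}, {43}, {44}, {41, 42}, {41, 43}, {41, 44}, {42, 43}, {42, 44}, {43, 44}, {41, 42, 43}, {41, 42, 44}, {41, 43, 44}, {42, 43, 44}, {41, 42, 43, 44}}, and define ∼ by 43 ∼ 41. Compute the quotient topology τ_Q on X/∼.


X/∼ = {[41=43], [42], [44]}; |τ_Q| = 8.

Equivalence classes: [41=43], [42], [44].
Quotient map π: X → X/∼ sends 41 ↦ [41=43], 42 ↦ [42], 43 ↦ [41=43], 44 ↦ [44].
For each subset V ⊆ X/∼, compute π^{-1}(V) ⊆ X and check whether π^{-1}(V) ∈ τ. V is open in τ_Q iff π^{-1}(V) ∈ τ.
  V = {}: π^{-1}(V) = ∅ ∈ τ ✓.
  V = {[41=43]}: π^{-1}(V) = {41, 43} ∈ τ ✓.
  V = {[42]}: π^{-1}(V) = {42} ∈ τ ✓.
  V = {[41=43], [42]}: π^{-1}(V) = {41, 42, 43} ∈ τ ✓.
  V = {[44]}: π^{-1}(V) = {44} ∈ τ ✓.
  V = {[41=43], [44]}: π^{-1}(V) = {41, 43, 44} ∈ τ ✓.
  V = {[42], [44]}: π^{-1}(V) = {42, 44} ∈ τ ✓.
  V = {[41=43], [42], [44]}: π^{-1}(V) = {41, 42, 43, 44} ∈ τ ✓.
Open sets in the quotient: τ_Q = {{}, {[41=43]}, {[42]}, {[41=43], [42]}, {[44]}, {[41=43], [44]}, {[42], [44]}, {[41=43], [42], [44]}} (8 elements).


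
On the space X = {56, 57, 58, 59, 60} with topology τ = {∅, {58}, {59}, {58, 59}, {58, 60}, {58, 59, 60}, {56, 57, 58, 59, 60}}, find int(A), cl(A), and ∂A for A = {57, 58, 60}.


int(A) = {58, 60}, cl(A) = {56, 57, 58, 60}, ∂A = {56, 57}.

Closed sets in (X, τ) are complements of opens:
  closed(X, τ) = {∅, {56, 57}, {56, 57, 59}, {56, 57, 60}, {56, 57, 58, 60}, {56, 57, 59, 60}, {56, 57, 58, 59, 60}}.
int(A) = ⋃ {U ∈ τ : U ⊆ A}. Opens contained in A: ∅, {58}, {58, 60}.
Taking the union of these: int(A) = {58, 60}.
cl(A) = ⋂ {C closed : A ⊆ C}. Closed sets containing A: {56, 57, 58, 60}, {56, 57, 58, 59, 60}.
Intersecting these: cl(A) = {56, 57, 58, 60}.
∂A = cl(A) ∖ int(A) = {56, 57, 58, 60} ∖ {58, 60} = {56, 57}.


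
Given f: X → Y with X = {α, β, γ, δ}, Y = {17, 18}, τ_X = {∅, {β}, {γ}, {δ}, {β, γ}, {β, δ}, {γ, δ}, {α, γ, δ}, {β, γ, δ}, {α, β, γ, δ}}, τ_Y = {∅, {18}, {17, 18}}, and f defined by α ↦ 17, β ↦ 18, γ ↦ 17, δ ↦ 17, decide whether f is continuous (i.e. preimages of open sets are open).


f IS continuous.

Compute f^{-1}(U) for each U ∈ τ_Y:
  U = ∅: f^{-1}(U) = ∅ ∈ τ_X ✓.
  U = {18}: f^{-1}(U) = {β} ∈ τ_X ✓.
  U = {17, 18}: f^{-1}(U) = {α, β, γ, δ} ∈ τ_X ✓.
Every preimage lies in τ_X, so f IS continuous.


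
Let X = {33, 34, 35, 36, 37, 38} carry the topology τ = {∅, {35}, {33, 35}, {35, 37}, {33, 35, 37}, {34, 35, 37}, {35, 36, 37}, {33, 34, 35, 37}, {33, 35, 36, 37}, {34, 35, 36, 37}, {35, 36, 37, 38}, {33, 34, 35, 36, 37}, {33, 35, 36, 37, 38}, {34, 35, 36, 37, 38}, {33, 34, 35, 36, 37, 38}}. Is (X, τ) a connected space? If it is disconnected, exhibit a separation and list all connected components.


(X, τ) is connected.

Find clopen sets (U ∈ τ with X ∖ U ∈ τ):
  U = ∅, X ∖ U = {33, 34, 35, 36, 37, 38} — both open, so U is clopen.
  U = {33, 34, 35, 36, 37, 38}, X ∖ U = ∅ — both open, so U is clopen.
Only trivial clopens (∅ and X) exist, so (X, τ) is connected.
Compute connected components by grouping points that agree on all clopens:
  component: {33, 34, 35, 36, 37, 38}


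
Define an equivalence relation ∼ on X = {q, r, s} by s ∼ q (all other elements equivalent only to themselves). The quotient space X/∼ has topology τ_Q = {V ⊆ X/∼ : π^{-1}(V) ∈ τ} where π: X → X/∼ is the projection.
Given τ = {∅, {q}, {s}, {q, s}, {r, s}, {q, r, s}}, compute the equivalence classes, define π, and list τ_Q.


X/∼ = {[q=s], [r]}; |τ_Q| = 3.

Equivalence classes: [q=s], [r].
Quotient map π: X → X/∼ sends q ↦ [q=s], r ↦ [r], s ↦ [q=s].
For each subset V ⊆ X/∼, compute π^{-1}(V) ⊆ X and check whether π^{-1}(V) ∈ τ. V is open in τ_Q iff π^{-1}(V) ∈ τ.
  V = {}: π^{-1}(V) = ∅ ∈ τ ✓.
  V = {[q=s]}: π^{-1}(V) = {q, s} ∈ τ ✓.
  V = {[r]}: π^{-1}(V) = {r} ∉ τ ✗.
  V = {[q=s], [r]}: π^{-1}(V) = {q, r, s} ∈ τ ✓.
Open sets in the quotient: τ_Q = {{}, {[q=s]}, {[q=s], [r]}} (3 elements).


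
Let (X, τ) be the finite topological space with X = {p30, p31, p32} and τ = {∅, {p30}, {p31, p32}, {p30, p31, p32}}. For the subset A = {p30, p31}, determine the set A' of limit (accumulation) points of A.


A' = {p32}

For each x ∈ X, list the open sets U ∈ τ with x ∈ U, then check whether U ∩ (A ∖ {x}) ≠ ∅ for every such U.
  x = p30: open {p30} ∋ x has {p30} ∩ (A ∖ {p30}) = ∅, so x is NOT a limit point.
  x = p31: open {p31, p32} ∋ x has {p31, p32} ∩ (A ∖ {p31}) = ∅, so x is NOT a limit point.
  x = p32: opens ∋ x are {p31, p32}, {p30, p31, p32}; each meets A ∖ {p32}, so x IS a limit point.
Collecting: A' = {p32}.


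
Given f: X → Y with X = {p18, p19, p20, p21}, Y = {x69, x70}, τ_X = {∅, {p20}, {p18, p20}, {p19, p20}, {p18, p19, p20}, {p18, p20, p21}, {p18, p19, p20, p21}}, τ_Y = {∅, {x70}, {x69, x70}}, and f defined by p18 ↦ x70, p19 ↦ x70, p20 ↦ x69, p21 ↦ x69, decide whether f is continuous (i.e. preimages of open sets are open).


f is NOT continuous.

Compute f^{-1}(U) for each U ∈ τ_Y:
  U = ∅: f^{-1}(U) = ∅ ∈ τ_X ✓.
  U = {x70}: f^{-1}(U) = {p18, p19} ∉ τ_X ✗.
  U = {x69, x70}: f^{-1}(U) = {p18, p19, p20, p21} ∈ τ_X ✓.
Found U = {x70} with f^{-1}(U) = {p18, p19} not in τ_X. Therefore f is NOT continuous.


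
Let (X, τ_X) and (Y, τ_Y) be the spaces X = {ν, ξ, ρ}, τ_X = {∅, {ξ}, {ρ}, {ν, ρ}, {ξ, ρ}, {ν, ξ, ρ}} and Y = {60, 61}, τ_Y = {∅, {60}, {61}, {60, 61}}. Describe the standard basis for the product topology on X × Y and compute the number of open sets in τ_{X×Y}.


Basis B = {∅ × ∅, {ξ} × {60}, {ξ} × {61}, {ρ} × {60}, {ρ} × {61}, {ν, ρ} × {60}, {ν, ρ} × {61}, {ξ} × {60, 61}, {ξ, ρ} × {60}, {ξ, ρ} × {61}, {ρ} × {60, 61}, {ν, ξ, ρ} × {60}, {ν, ξ, ρ} × {61}, {ν, ρ} × {60, 61}, {ξ, ρ} × {60, 61}, {ν, ξ, ρ} × {60, 61}}; |τ_{X×Y}| = 36.

Enumerate products U × V with U ∈ τ_X, V ∈ τ_Y (deduplicated):
  ∅ × ∅ = {} (∅)
  {ξ} × {60} = {(ξ,60)}
  {ξ} × {61} = {(ξ,61)}
  {ρ} × {60} = {(ρ,60)}
  {ρ} × {61} = {(ρ,61)}
  {ν, ρ} × {60} = {(ν,60), (ρ,60)}
  {ν, ρ} × {61} = {(ν,61), (ρ,61)}
  {ξ} × {60, 61} = {(ξ,60), (ξ,61)}
  {ξ, ρ} × {60} = {(ξ,60), (ρ,60)}
  {ξ, ρ} × {61} = {(ξ,61), (ρ,61)}
  {ρ} × {60, 61} = {(ρ,60), (ρ,61)}
  {ν, ξ, ρ} × {60} = {(ν,60), (ξ,60), (ρ,60)}
  {ν, ξ, ρ} × {61} = {(ν,61), (ξ,61), (ρ,61)}
  {ν, ρ} × {60, 61} = {(ν,60), (ν,61), (ρ,60), (ρ,61)}
  {ξ, ρ} × {60, 61} = {(ξ,60), (ξ,61), (ρ,60), (ρ,61)}
  {ν, ξ, ρ} × {60, 61} = {(ν,60), (ν,61), (ξ,60), (ξ,61), (ρ,60), (ρ,61)}
These 16 distinct sets form the basis B.
Close under arbitrary unions to get τ_{X×Y}; counting gives |τ_{X×Y}| = 36.


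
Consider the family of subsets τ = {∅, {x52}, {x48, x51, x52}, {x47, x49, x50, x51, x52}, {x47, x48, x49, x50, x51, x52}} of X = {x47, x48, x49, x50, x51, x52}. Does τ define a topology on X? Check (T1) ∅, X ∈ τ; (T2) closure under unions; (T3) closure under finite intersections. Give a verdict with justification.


τ is NOT a topology on X.

Axiom (T1): ∅ ∈ τ? Yes; X ∈ τ? Yes.
Axiom (T2/T3): check pairwise unions and intersections of members of τ.
Counterexample for (T3): {x48, x51, x52} ∩ {x47, x49, x50, x51, x52} = {x51, x52} ∉ τ. Therefore τ is NOT a topology.


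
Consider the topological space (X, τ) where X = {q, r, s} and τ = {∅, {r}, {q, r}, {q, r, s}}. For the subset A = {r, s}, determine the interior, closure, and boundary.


int(A) = {r}, cl(A) = {q, r, s}, ∂A = {q, s}.

Closed sets in (X, τ) are complements of opens:
  closed(X, τ) = {∅, {s}, {q, s}, {q, r, s}}.
int(A) = ⋃ {U ∈ τ : U ⊆ A}. Opens contained in A: ∅, {r}.
Taking the union of these: int(A) = {r}.
cl(A) = ⋂ {C closed : A ⊆ C}. Closed sets containing A: {q, r, s}.
Intersecting these: cl(A) = {q, r, s}.
∂A = cl(A) ∖ int(A) = {q, r, s} ∖ {r} = {q, s}.


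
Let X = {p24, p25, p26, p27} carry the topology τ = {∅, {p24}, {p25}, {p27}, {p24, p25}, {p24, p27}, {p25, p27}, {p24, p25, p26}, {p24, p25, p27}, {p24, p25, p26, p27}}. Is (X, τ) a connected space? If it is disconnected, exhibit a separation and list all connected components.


(X, τ) is disconnected; components = [{p27}, {p24, p25, p26}].

Find clopen sets (U ∈ τ with X ∖ U ∈ τ):
  U = ∅, X ∖ U = {p24, p25, p26, p27} — both open, so U is clopen.
  U = {p27}, X ∖ U = {p24, p25, p26} — both open, so U is clopen.
  U = {p24, p25, p26}, X ∖ U = {p27} — both open, so U is clopen.
  U = {p24, p25, p26, p27}, X ∖ U = ∅ — both open, so U is clopen.
Nontrivial clopen(s) exist: e.g. {p24, p25, p26}. So (X, τ) is disconnected.
Compute connected components by grouping points that agree on all clopens:
  component: {p27}
  component: {p24, p25, p26}


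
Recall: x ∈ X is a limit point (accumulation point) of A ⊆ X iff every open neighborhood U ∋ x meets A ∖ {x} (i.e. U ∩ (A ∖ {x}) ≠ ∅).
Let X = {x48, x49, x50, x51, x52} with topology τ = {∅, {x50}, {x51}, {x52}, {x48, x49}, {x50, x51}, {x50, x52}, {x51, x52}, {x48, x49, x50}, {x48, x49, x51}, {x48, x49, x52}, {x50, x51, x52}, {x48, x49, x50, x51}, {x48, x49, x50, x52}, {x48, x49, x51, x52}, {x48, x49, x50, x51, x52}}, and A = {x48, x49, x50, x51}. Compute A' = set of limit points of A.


A' = {x48, x49}

For each x ∈ X, list the open sets U ∈ τ with x ∈ U, then check whether U ∩ (A ∖ {x}) ≠ ∅ for every such U.
  x = x48: opens ∋ x are {x48, x49}, {x48, x49, x50}, {x48, x49, x51}, {x48, x49, x52}, {x48, x49, x50, x51}, {x48, x49, x50, x52}, {x48, x49, x51, x52}, {x48, x49, x50, x51, x52}; each meets A ∖ {x48}, so x IS a limit point.
  x = x49: opens ∋ x are {x48, x49}, {x48, x49, x50}, {x48, x49, x51}, {x48, x49, x52}, {x48, x49, x50, x51}, {x48, x49, x50, x52}, {x48, x49, x51, x52}, {x48, x49, x50, x51, x52}; each meets A ∖ {x49}, so x IS a limit point.
  x = x50: open {x50} ∋ x has {x50} ∩ (A ∖ {x50}) = ∅, so x is NOT a limit point.
  x = x51: open {x51} ∋ x has {x51} ∩ (A ∖ {x51}) = ∅, so x is NOT a limit point.
  x = x52: open {x52} ∋ x has {x52} ∩ (A ∖ {x52}) = ∅, so x is NOT a limit point.
Collecting: A' = {x48, x49}.
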